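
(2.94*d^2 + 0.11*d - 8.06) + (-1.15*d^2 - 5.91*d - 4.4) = 1.79*d^2 - 5.8*d - 12.46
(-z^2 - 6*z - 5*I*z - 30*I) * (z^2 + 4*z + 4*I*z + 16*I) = -z^4 - 10*z^3 - 9*I*z^3 - 4*z^2 - 90*I*z^2 + 200*z - 216*I*z + 480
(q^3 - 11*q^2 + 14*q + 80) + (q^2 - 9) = q^3 - 10*q^2 + 14*q + 71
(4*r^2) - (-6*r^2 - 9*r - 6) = 10*r^2 + 9*r + 6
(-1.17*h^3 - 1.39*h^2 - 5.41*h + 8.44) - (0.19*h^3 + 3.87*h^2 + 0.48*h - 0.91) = -1.36*h^3 - 5.26*h^2 - 5.89*h + 9.35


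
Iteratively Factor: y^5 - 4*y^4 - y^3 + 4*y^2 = (y - 4)*(y^4 - y^2) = (y - 4)*(y - 1)*(y^3 + y^2) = y*(y - 4)*(y - 1)*(y^2 + y) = y*(y - 4)*(y - 1)*(y + 1)*(y)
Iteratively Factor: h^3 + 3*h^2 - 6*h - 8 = (h + 4)*(h^2 - h - 2) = (h + 1)*(h + 4)*(h - 2)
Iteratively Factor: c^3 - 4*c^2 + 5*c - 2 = (c - 2)*(c^2 - 2*c + 1) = (c - 2)*(c - 1)*(c - 1)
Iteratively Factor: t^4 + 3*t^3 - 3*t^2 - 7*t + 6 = (t + 2)*(t^3 + t^2 - 5*t + 3) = (t - 1)*(t + 2)*(t^2 + 2*t - 3) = (t - 1)^2*(t + 2)*(t + 3)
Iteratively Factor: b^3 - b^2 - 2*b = (b)*(b^2 - b - 2) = b*(b + 1)*(b - 2)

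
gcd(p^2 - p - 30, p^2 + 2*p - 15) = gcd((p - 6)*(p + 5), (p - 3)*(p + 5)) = p + 5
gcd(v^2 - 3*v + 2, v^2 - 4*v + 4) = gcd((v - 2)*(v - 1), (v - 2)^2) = v - 2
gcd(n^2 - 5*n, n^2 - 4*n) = n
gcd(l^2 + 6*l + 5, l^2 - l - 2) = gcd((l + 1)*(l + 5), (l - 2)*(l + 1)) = l + 1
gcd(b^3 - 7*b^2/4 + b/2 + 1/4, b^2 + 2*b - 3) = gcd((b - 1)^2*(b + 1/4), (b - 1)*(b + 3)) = b - 1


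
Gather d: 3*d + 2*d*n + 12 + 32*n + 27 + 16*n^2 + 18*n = d*(2*n + 3) + 16*n^2 + 50*n + 39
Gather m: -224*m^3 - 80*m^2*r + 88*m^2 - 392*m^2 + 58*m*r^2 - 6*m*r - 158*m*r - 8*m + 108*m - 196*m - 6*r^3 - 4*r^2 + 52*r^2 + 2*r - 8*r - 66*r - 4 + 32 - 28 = -224*m^3 + m^2*(-80*r - 304) + m*(58*r^2 - 164*r - 96) - 6*r^3 + 48*r^2 - 72*r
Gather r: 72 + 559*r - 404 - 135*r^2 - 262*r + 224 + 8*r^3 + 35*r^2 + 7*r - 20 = 8*r^3 - 100*r^2 + 304*r - 128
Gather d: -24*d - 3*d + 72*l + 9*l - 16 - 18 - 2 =-27*d + 81*l - 36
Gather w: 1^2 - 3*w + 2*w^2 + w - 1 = 2*w^2 - 2*w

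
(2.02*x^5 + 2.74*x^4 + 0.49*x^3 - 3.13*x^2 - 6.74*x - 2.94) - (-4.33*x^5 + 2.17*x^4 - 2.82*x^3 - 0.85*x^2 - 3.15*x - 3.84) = 6.35*x^5 + 0.57*x^4 + 3.31*x^3 - 2.28*x^2 - 3.59*x + 0.9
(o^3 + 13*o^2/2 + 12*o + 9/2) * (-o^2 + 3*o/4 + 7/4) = -o^5 - 23*o^4/4 - 43*o^3/8 + 127*o^2/8 + 195*o/8 + 63/8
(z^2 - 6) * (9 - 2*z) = -2*z^3 + 9*z^2 + 12*z - 54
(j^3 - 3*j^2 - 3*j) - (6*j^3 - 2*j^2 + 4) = -5*j^3 - j^2 - 3*j - 4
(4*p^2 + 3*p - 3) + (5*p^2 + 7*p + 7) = 9*p^2 + 10*p + 4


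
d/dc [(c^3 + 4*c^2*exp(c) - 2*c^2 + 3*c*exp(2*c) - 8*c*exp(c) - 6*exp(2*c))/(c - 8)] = 2*(2*c^3*exp(c) + c^3 + 3*c^2*exp(2*c) - 18*c^2*exp(c) - 13*c^2 - 30*c*exp(2*c) + 16*c + 39*exp(2*c) + 32*exp(c))/(c^2 - 16*c + 64)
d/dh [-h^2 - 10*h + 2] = -2*h - 10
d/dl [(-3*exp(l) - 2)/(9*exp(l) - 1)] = 21*exp(l)/(9*exp(l) - 1)^2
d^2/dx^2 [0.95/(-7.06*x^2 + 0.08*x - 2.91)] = (94.70284*x^2 - 1.07312*x - 0.95*(14.12*x - 0.08)*(28.24*x - 0.16) + 39.03474)/(7.06*x^2 - 0.08*x + 2.91)^3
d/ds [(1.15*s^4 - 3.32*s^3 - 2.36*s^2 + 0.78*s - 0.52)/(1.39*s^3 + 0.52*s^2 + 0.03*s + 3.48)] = (1.5985*s^6 + 1.196*s^5 + 1.6575*s^4 + 13.6404*s^3 - 32.9688*s^2 - 15.8848*s + 2.73)/(1.9321*s^6 + 1.4456*s^5 + 0.3538*s^4 + 9.7056*s^3 + 3.6201*s^2 + 0.2088*s + 12.1104)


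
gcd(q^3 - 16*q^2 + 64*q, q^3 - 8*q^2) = q^2 - 8*q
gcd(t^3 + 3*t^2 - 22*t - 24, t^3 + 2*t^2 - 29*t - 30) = t^2 + 7*t + 6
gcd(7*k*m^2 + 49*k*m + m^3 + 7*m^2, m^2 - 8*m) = m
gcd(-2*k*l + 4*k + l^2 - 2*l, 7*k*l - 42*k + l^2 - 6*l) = 1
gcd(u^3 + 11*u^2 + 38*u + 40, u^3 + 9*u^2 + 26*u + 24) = u^2 + 6*u + 8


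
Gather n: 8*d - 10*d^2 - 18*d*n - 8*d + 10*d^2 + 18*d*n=0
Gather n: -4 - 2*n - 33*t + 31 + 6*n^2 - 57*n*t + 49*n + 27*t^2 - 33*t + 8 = 6*n^2 + n*(47 - 57*t) + 27*t^2 - 66*t + 35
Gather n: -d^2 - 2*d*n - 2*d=-d^2 - 2*d*n - 2*d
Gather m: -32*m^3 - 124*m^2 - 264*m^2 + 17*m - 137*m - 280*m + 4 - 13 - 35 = -32*m^3 - 388*m^2 - 400*m - 44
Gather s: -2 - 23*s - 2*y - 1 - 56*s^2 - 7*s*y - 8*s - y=-56*s^2 + s*(-7*y - 31) - 3*y - 3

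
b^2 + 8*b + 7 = (b + 1)*(b + 7)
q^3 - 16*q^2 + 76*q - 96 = (q - 8)*(q - 6)*(q - 2)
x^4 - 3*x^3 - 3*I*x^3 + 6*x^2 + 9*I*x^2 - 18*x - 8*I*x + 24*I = (x - 3)*(x - 4*I)*(x - I)*(x + 2*I)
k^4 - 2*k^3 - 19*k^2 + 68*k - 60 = (k - 3)*(k - 2)^2*(k + 5)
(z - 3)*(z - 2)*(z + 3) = z^3 - 2*z^2 - 9*z + 18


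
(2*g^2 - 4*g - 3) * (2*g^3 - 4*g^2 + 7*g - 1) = 4*g^5 - 16*g^4 + 24*g^3 - 18*g^2 - 17*g + 3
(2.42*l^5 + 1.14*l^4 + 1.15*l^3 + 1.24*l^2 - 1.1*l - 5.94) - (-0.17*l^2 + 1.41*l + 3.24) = 2.42*l^5 + 1.14*l^4 + 1.15*l^3 + 1.41*l^2 - 2.51*l - 9.18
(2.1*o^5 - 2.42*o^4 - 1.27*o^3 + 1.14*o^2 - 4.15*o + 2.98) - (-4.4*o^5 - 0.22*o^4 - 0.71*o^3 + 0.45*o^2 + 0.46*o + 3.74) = 6.5*o^5 - 2.2*o^4 - 0.56*o^3 + 0.69*o^2 - 4.61*o - 0.76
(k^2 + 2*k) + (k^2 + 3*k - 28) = 2*k^2 + 5*k - 28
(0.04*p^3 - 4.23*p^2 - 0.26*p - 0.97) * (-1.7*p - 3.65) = -0.068*p^4 + 7.045*p^3 + 15.8815*p^2 + 2.598*p + 3.5405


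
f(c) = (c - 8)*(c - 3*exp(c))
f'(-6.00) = -19.90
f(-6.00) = 84.10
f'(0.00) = 13.00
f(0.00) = 24.00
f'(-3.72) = -14.66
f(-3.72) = 44.45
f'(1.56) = 72.78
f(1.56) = 81.89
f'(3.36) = 313.10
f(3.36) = 385.16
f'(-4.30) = -16.14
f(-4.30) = 53.39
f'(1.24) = 54.19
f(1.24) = 61.70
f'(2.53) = 165.40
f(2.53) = 192.16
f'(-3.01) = -12.54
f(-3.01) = 34.77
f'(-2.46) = -10.50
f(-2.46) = 28.41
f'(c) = c + (1 - 3*exp(c))*(c - 8) - 3*exp(c) = c - (c - 8)*(3*exp(c) - 1) - 3*exp(c)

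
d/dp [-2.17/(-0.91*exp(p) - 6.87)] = -1.9747*exp(p)/(0.91*exp(p) + 6.87)^2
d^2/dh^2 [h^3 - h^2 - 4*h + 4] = 6*h - 2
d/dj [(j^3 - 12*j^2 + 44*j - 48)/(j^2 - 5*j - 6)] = (j^2 + 2*j - 14)/(j^2 + 2*j + 1)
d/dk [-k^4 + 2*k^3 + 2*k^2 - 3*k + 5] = -4*k^3 + 6*k^2 + 4*k - 3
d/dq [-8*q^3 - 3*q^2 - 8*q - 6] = -24*q^2 - 6*q - 8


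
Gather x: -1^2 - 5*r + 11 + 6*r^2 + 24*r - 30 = 6*r^2 + 19*r - 20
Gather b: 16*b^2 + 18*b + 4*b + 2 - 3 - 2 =16*b^2 + 22*b - 3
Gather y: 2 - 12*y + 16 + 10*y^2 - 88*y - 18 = 10*y^2 - 100*y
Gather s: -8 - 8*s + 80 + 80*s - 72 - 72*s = 0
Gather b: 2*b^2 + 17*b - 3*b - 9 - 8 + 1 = 2*b^2 + 14*b - 16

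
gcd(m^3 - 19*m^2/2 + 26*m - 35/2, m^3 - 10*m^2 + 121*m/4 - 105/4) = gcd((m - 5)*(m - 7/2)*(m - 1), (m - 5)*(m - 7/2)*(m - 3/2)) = m^2 - 17*m/2 + 35/2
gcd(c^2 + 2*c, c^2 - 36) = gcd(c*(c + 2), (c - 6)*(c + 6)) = 1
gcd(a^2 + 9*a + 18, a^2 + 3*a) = a + 3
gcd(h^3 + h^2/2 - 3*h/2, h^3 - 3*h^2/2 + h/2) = h^2 - h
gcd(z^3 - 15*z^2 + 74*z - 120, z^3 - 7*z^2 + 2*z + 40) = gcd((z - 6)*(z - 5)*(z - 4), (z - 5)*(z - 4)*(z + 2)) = z^2 - 9*z + 20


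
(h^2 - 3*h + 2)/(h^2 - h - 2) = (h - 1)/(h + 1)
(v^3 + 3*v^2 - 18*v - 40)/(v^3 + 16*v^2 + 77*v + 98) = (v^2 + v - 20)/(v^2 + 14*v + 49)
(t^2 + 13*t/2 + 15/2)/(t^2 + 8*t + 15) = (t + 3/2)/(t + 3)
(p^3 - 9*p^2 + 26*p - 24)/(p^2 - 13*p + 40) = (p^3 - 9*p^2 + 26*p - 24)/(p^2 - 13*p + 40)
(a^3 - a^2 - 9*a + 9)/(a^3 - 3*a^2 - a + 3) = (a + 3)/(a + 1)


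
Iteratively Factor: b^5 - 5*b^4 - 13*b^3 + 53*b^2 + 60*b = (b - 5)*(b^4 - 13*b^2 - 12*b) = (b - 5)*(b - 4)*(b^3 + 4*b^2 + 3*b) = b*(b - 5)*(b - 4)*(b^2 + 4*b + 3) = b*(b - 5)*(b - 4)*(b + 1)*(b + 3)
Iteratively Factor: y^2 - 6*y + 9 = (y - 3)*(y - 3)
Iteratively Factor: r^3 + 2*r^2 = (r)*(r^2 + 2*r) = r^2*(r + 2)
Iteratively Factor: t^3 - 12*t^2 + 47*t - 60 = (t - 3)*(t^2 - 9*t + 20) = (t - 4)*(t - 3)*(t - 5)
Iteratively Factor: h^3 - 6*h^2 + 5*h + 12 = (h - 3)*(h^2 - 3*h - 4) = (h - 3)*(h + 1)*(h - 4)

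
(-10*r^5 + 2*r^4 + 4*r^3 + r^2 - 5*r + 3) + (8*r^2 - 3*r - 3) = -10*r^5 + 2*r^4 + 4*r^3 + 9*r^2 - 8*r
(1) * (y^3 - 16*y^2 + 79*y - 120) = y^3 - 16*y^2 + 79*y - 120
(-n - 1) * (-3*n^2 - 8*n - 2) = 3*n^3 + 11*n^2 + 10*n + 2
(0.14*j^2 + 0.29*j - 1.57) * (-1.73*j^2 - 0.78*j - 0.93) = -0.2422*j^4 - 0.6109*j^3 + 2.3597*j^2 + 0.9549*j + 1.4601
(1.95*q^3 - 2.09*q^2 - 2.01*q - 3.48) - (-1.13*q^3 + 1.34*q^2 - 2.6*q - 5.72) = 3.08*q^3 - 3.43*q^2 + 0.59*q + 2.24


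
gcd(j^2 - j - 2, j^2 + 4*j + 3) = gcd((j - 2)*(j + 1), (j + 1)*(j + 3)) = j + 1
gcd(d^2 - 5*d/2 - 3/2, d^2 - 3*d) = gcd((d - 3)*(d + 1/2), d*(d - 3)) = d - 3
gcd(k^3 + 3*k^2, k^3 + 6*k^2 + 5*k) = k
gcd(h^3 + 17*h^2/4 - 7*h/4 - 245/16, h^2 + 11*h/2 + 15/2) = h + 5/2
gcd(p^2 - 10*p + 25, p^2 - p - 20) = p - 5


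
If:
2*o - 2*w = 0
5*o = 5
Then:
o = 1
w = 1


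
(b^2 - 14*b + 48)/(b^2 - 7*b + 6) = (b - 8)/(b - 1)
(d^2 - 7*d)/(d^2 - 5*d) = (d - 7)/(d - 5)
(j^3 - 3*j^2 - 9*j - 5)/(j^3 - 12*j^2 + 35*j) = (j^2 + 2*j + 1)/(j*(j - 7))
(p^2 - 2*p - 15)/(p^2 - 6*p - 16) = (-p^2 + 2*p + 15)/(-p^2 + 6*p + 16)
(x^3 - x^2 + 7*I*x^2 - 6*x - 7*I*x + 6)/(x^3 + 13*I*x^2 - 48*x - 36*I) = (x - 1)/(x + 6*I)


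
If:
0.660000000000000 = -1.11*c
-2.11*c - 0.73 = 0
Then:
No Solution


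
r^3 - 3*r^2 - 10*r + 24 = (r - 4)*(r - 2)*(r + 3)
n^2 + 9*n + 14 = (n + 2)*(n + 7)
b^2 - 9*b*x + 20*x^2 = (b - 5*x)*(b - 4*x)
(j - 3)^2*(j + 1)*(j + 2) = j^4 - 3*j^3 - 7*j^2 + 15*j + 18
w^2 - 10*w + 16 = (w - 8)*(w - 2)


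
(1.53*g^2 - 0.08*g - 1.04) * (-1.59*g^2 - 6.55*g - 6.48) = -2.4327*g^4 - 9.8943*g^3 - 7.7368*g^2 + 7.3304*g + 6.7392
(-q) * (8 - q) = q^2 - 8*q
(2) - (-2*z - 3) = 2*z + 5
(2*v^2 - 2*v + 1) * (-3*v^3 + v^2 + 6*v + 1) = -6*v^5 + 8*v^4 + 7*v^3 - 9*v^2 + 4*v + 1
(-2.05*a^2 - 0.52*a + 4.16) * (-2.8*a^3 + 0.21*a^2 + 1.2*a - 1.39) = 5.74*a^5 + 1.0255*a^4 - 14.2172*a^3 + 3.0991*a^2 + 5.7148*a - 5.7824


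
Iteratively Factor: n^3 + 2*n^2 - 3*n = (n + 3)*(n^2 - n) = n*(n + 3)*(n - 1)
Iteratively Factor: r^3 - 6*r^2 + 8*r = (r)*(r^2 - 6*r + 8) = r*(r - 4)*(r - 2)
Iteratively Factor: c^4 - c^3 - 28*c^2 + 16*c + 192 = (c - 4)*(c^3 + 3*c^2 - 16*c - 48) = (c - 4)*(c + 4)*(c^2 - c - 12) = (c - 4)^2*(c + 4)*(c + 3)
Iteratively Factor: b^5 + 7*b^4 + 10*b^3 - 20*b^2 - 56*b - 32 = (b + 2)*(b^4 + 5*b^3 - 20*b - 16) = (b - 2)*(b + 2)*(b^3 + 7*b^2 + 14*b + 8) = (b - 2)*(b + 1)*(b + 2)*(b^2 + 6*b + 8) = (b - 2)*(b + 1)*(b + 2)*(b + 4)*(b + 2)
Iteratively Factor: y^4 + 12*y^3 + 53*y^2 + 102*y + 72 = (y + 3)*(y^3 + 9*y^2 + 26*y + 24) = (y + 3)*(y + 4)*(y^2 + 5*y + 6) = (y + 3)^2*(y + 4)*(y + 2)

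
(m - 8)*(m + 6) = m^2 - 2*m - 48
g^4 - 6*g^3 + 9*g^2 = g^2*(g - 3)^2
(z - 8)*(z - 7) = z^2 - 15*z + 56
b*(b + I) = b^2 + I*b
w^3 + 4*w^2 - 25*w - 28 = (w - 4)*(w + 1)*(w + 7)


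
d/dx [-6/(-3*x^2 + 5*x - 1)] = 6*(5 - 6*x)/(3*x^2 - 5*x + 1)^2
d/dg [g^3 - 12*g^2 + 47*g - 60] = 3*g^2 - 24*g + 47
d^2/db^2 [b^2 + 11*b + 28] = 2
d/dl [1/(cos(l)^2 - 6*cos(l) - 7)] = 2*(cos(l) - 3)*sin(l)/(sin(l)^2 + 6*cos(l) + 6)^2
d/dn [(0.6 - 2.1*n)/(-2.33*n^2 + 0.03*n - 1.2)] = (-4.893*n^2 + 2.796*n + 2.502)/(5.4289*n^4 - 0.1398*n^3 + 5.5929*n^2 - 0.072*n + 1.44)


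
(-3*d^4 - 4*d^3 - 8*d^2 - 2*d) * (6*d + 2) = -18*d^5 - 30*d^4 - 56*d^3 - 28*d^2 - 4*d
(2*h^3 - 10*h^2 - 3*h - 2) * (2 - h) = -2*h^4 + 14*h^3 - 17*h^2 - 4*h - 4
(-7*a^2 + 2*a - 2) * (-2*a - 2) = 14*a^3 + 10*a^2 + 4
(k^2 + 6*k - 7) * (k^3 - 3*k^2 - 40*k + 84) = k^5 + 3*k^4 - 65*k^3 - 135*k^2 + 784*k - 588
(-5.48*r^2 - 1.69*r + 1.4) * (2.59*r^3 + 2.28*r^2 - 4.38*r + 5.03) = -14.1932*r^5 - 16.8715*r^4 + 23.7752*r^3 - 16.9702*r^2 - 14.6327*r + 7.042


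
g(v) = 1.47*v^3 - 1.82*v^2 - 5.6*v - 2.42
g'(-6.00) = 175.00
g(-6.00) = -351.86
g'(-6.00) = 175.00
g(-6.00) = -351.86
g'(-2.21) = 23.98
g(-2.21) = -14.80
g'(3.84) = 45.45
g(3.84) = 32.47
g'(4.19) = 56.57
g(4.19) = 50.30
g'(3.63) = 39.30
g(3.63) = 23.58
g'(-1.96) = 18.48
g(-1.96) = -9.50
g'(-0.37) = -3.65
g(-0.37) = -0.67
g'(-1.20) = 5.12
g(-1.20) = -0.86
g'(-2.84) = 40.31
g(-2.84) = -34.87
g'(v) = 4.41*v^2 - 3.64*v - 5.6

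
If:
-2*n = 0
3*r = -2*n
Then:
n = 0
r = 0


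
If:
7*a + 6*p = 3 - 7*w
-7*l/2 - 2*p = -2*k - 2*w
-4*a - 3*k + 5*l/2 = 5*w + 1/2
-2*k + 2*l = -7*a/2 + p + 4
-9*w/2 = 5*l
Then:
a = 653/2500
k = -13577/7500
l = -603/1250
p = -6451/15000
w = 67/125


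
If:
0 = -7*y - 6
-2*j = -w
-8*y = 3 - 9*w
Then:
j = -3/14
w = -3/7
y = -6/7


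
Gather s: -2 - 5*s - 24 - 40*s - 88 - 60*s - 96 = -105*s - 210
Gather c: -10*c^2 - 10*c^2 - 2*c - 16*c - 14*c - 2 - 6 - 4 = -20*c^2 - 32*c - 12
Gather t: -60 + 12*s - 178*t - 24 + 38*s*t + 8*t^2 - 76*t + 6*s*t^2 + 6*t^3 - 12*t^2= 12*s + 6*t^3 + t^2*(6*s - 4) + t*(38*s - 254) - 84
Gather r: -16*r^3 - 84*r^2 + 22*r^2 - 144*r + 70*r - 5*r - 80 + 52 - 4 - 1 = -16*r^3 - 62*r^2 - 79*r - 33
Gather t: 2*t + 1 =2*t + 1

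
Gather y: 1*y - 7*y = -6*y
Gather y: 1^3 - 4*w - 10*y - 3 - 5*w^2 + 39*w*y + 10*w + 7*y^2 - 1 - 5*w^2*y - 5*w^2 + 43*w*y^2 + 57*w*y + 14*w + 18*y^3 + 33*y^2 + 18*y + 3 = -10*w^2 + 20*w + 18*y^3 + y^2*(43*w + 40) + y*(-5*w^2 + 96*w + 8)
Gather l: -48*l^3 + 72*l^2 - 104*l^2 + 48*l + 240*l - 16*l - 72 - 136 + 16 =-48*l^3 - 32*l^2 + 272*l - 192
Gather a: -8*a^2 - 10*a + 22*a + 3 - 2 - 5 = -8*a^2 + 12*a - 4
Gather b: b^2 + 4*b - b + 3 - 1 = b^2 + 3*b + 2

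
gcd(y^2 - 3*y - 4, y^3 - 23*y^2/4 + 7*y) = y - 4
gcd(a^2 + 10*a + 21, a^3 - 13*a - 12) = a + 3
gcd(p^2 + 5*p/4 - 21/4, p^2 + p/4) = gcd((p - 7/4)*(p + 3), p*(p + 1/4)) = 1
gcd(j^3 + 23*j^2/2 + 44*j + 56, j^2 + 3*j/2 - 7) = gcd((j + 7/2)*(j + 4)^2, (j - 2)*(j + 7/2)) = j + 7/2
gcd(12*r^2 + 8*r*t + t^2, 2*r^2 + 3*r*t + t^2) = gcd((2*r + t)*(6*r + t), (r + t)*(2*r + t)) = 2*r + t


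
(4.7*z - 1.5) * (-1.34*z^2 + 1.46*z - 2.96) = -6.298*z^3 + 8.872*z^2 - 16.102*z + 4.44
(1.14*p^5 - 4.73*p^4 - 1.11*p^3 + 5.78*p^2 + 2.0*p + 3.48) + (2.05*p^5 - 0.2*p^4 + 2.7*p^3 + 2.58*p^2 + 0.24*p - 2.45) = 3.19*p^5 - 4.93*p^4 + 1.59*p^3 + 8.36*p^2 + 2.24*p + 1.03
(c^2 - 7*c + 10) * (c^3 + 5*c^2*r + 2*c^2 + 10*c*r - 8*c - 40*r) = c^5 + 5*c^4*r - 5*c^4 - 25*c^3*r - 12*c^3 - 60*c^2*r + 76*c^2 + 380*c*r - 80*c - 400*r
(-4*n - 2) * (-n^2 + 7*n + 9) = 4*n^3 - 26*n^2 - 50*n - 18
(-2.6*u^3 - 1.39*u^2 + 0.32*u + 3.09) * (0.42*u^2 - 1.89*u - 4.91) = -1.092*u^5 + 4.3302*u^4 + 15.5275*u^3 + 7.5179*u^2 - 7.4113*u - 15.1719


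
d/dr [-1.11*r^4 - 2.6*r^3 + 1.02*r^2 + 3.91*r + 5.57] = -4.44*r^3 - 7.8*r^2 + 2.04*r + 3.91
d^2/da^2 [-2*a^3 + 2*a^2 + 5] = 4 - 12*a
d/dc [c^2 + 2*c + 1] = 2*c + 2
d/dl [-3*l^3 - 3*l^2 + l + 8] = -9*l^2 - 6*l + 1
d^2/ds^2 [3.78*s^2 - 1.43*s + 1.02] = 7.56000000000000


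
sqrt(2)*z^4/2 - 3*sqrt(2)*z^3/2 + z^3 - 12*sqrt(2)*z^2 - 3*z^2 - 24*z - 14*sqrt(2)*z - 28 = (z - 7)*(z + 2)^2*(sqrt(2)*z/2 + 1)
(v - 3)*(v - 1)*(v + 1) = v^3 - 3*v^2 - v + 3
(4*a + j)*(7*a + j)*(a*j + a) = 28*a^3*j + 28*a^3 + 11*a^2*j^2 + 11*a^2*j + a*j^3 + a*j^2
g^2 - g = g*(g - 1)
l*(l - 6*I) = l^2 - 6*I*l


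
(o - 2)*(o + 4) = o^2 + 2*o - 8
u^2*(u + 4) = u^3 + 4*u^2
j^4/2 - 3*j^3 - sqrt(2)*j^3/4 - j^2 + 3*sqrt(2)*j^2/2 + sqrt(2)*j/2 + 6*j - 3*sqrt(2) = (j/2 + sqrt(2)/2)*(j - 6)*(j - sqrt(2))*(j - sqrt(2)/2)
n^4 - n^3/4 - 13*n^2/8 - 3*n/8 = n*(n - 3/2)*(n + 1/4)*(n + 1)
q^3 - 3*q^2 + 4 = (q - 2)^2*(q + 1)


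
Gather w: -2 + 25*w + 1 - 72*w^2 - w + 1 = -72*w^2 + 24*w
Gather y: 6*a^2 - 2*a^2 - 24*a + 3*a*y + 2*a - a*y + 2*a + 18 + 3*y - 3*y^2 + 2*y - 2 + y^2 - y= 4*a^2 - 20*a - 2*y^2 + y*(2*a + 4) + 16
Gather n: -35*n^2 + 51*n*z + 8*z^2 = -35*n^2 + 51*n*z + 8*z^2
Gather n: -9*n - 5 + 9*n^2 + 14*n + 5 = 9*n^2 + 5*n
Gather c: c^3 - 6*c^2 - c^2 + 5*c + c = c^3 - 7*c^2 + 6*c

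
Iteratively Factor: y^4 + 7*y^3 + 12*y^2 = (y)*(y^3 + 7*y^2 + 12*y) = y*(y + 3)*(y^2 + 4*y) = y^2*(y + 3)*(y + 4)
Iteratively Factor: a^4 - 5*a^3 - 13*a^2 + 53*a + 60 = (a - 4)*(a^3 - a^2 - 17*a - 15) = (a - 4)*(a + 3)*(a^2 - 4*a - 5) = (a - 5)*(a - 4)*(a + 3)*(a + 1)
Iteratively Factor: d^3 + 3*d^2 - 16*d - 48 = (d + 3)*(d^2 - 16) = (d + 3)*(d + 4)*(d - 4)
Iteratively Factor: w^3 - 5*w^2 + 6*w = (w)*(w^2 - 5*w + 6) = w*(w - 2)*(w - 3)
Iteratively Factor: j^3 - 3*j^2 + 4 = (j - 2)*(j^2 - j - 2) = (j - 2)^2*(j + 1)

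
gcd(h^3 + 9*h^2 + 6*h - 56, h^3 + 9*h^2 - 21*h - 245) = h + 7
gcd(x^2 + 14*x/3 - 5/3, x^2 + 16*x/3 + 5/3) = x + 5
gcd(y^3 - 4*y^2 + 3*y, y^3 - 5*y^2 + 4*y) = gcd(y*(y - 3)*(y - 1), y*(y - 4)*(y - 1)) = y^2 - y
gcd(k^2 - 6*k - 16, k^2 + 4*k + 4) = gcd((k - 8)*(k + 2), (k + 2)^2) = k + 2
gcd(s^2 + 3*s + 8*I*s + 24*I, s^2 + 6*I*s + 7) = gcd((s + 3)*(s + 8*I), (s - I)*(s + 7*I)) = 1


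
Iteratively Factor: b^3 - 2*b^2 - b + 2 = (b + 1)*(b^2 - 3*b + 2) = (b - 2)*(b + 1)*(b - 1)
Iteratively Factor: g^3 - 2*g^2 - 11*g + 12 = (g + 3)*(g^2 - 5*g + 4) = (g - 1)*(g + 3)*(g - 4)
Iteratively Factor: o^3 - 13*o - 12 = (o + 1)*(o^2 - o - 12) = (o - 4)*(o + 1)*(o + 3)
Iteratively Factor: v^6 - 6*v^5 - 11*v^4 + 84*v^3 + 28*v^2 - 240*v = (v - 5)*(v^5 - v^4 - 16*v^3 + 4*v^2 + 48*v) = (v - 5)*(v + 2)*(v^4 - 3*v^3 - 10*v^2 + 24*v) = (v - 5)*(v + 2)*(v + 3)*(v^3 - 6*v^2 + 8*v) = (v - 5)*(v - 2)*(v + 2)*(v + 3)*(v^2 - 4*v) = v*(v - 5)*(v - 2)*(v + 2)*(v + 3)*(v - 4)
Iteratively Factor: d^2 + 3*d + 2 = (d + 1)*(d + 2)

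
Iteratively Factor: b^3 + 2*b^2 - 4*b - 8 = (b + 2)*(b^2 - 4) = (b + 2)^2*(b - 2)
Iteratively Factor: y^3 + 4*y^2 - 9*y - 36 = (y + 4)*(y^2 - 9) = (y + 3)*(y + 4)*(y - 3)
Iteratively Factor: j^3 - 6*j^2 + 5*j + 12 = (j - 4)*(j^2 - 2*j - 3) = (j - 4)*(j - 3)*(j + 1)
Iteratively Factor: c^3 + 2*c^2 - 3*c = (c - 1)*(c^2 + 3*c) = (c - 1)*(c + 3)*(c)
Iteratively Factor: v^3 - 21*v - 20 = (v + 1)*(v^2 - v - 20) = (v + 1)*(v + 4)*(v - 5)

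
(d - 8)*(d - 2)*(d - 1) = d^3 - 11*d^2 + 26*d - 16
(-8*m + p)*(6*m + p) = -48*m^2 - 2*m*p + p^2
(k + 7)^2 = k^2 + 14*k + 49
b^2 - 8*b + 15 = (b - 5)*(b - 3)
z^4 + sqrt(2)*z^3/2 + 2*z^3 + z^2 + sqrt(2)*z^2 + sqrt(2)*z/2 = z*(z + 1)^2*(z + sqrt(2)/2)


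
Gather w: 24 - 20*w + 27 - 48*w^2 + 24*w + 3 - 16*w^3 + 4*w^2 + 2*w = -16*w^3 - 44*w^2 + 6*w + 54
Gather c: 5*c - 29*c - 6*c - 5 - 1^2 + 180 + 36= 210 - 30*c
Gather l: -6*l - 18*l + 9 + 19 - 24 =4 - 24*l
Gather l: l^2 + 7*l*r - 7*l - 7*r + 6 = l^2 + l*(7*r - 7) - 7*r + 6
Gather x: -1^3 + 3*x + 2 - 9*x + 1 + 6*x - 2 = 0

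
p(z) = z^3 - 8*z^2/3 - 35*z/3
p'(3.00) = -0.67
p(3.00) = -32.00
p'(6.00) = 64.33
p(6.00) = 50.00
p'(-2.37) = 17.82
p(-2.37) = -0.64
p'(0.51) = -13.61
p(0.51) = -6.51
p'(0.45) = -13.46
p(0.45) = -5.70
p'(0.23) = -12.73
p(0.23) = -2.81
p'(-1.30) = 0.34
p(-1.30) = 8.46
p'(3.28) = 3.12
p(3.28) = -31.67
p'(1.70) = -12.06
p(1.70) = -22.63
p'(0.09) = -12.12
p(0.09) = -1.07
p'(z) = 3*z^2 - 16*z/3 - 35/3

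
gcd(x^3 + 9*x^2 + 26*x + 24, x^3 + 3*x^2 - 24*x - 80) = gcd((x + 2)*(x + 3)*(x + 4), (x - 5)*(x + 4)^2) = x + 4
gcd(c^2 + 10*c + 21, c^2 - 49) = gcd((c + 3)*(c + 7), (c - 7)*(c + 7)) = c + 7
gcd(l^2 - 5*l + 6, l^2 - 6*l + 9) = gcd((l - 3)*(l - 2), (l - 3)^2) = l - 3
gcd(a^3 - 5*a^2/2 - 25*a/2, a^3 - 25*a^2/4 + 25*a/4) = a^2 - 5*a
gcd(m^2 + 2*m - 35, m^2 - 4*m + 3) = 1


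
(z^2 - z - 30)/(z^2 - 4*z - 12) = (z + 5)/(z + 2)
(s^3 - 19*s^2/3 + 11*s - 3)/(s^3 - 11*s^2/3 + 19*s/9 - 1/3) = 3*(s - 3)/(3*s - 1)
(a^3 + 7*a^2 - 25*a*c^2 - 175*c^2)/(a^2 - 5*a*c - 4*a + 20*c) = (a^2 + 5*a*c + 7*a + 35*c)/(a - 4)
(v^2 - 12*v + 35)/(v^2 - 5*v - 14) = (v - 5)/(v + 2)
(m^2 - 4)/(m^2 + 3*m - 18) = (m^2 - 4)/(m^2 + 3*m - 18)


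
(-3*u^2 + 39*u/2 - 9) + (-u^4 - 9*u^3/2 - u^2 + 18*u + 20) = -u^4 - 9*u^3/2 - 4*u^2 + 75*u/2 + 11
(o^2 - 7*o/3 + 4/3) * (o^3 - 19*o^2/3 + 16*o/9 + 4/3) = o^5 - 26*o^4/3 + 161*o^3/9 - 304*o^2/27 - 20*o/27 + 16/9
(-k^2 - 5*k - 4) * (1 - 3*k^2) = 3*k^4 + 15*k^3 + 11*k^2 - 5*k - 4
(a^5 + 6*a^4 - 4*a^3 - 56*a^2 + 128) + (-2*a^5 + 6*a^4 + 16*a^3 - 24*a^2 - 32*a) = -a^5 + 12*a^4 + 12*a^3 - 80*a^2 - 32*a + 128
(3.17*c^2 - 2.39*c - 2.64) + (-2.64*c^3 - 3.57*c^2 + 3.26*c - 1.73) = -2.64*c^3 - 0.4*c^2 + 0.87*c - 4.37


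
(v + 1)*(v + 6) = v^2 + 7*v + 6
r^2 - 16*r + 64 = (r - 8)^2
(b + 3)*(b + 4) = b^2 + 7*b + 12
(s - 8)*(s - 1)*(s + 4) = s^3 - 5*s^2 - 28*s + 32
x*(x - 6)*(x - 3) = x^3 - 9*x^2 + 18*x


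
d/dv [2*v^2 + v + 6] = 4*v + 1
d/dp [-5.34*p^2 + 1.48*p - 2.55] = 1.48 - 10.68*p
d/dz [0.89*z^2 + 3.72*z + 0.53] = 1.78*z + 3.72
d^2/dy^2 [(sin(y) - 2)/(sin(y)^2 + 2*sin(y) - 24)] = (-sin(y)^5 + 10*sin(y)^4 - 130*sin(y)^3 + 140*sin(y)^2 - 360*sin(y) - 16)/(sin(y)^2 + 2*sin(y) - 24)^3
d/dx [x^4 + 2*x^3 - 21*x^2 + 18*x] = 4*x^3 + 6*x^2 - 42*x + 18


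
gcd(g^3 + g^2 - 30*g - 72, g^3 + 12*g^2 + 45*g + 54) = g + 3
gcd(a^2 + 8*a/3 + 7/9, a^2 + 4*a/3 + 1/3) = a + 1/3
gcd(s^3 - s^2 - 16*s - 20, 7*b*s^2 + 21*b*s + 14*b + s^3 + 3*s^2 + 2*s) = s + 2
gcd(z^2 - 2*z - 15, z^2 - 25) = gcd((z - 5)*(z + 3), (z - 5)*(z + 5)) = z - 5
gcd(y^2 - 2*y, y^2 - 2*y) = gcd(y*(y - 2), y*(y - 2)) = y^2 - 2*y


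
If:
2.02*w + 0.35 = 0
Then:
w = -0.17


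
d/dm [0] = 0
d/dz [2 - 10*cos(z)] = 10*sin(z)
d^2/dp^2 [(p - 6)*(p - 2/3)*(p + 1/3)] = 6*p - 38/3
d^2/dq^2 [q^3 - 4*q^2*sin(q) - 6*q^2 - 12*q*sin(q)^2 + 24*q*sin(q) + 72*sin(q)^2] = 4*q^2*sin(q) - 24*q*sin(q) - 16*q*cos(q) - 24*q*cos(2*q) + 6*q - 8*sin(q) - 24*sin(2*q) + 48*cos(q) + 144*cos(2*q) - 12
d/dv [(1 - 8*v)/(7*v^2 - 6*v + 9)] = 2*(28*v^2 - 7*v - 33)/(49*v^4 - 84*v^3 + 162*v^2 - 108*v + 81)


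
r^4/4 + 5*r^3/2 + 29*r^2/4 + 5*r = r*(r/4 + 1)*(r + 1)*(r + 5)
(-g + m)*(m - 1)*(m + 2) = -g*m^2 - g*m + 2*g + m^3 + m^2 - 2*m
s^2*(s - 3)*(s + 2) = s^4 - s^3 - 6*s^2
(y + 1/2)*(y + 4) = y^2 + 9*y/2 + 2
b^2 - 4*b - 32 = (b - 8)*(b + 4)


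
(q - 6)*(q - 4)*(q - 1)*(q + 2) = q^4 - 9*q^3 + 12*q^2 + 44*q - 48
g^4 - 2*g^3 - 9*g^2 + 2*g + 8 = (g - 4)*(g - 1)*(g + 1)*(g + 2)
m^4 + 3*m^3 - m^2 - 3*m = m*(m - 1)*(m + 1)*(m + 3)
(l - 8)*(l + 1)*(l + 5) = l^3 - 2*l^2 - 43*l - 40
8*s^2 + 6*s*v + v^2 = (2*s + v)*(4*s + v)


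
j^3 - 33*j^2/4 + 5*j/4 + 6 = (j - 8)*(j - 1)*(j + 3/4)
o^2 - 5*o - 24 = (o - 8)*(o + 3)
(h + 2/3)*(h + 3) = h^2 + 11*h/3 + 2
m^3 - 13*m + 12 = (m - 3)*(m - 1)*(m + 4)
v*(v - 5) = v^2 - 5*v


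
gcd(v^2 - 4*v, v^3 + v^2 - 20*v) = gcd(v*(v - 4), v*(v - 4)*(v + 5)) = v^2 - 4*v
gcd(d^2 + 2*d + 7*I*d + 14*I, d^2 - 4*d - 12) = d + 2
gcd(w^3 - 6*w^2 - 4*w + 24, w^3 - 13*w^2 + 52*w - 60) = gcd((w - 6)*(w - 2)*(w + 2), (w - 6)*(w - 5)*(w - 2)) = w^2 - 8*w + 12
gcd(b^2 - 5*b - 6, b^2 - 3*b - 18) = b - 6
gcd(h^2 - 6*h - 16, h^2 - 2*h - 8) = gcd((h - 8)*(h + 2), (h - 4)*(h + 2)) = h + 2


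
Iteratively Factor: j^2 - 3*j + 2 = (j - 2)*(j - 1)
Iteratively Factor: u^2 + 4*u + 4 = (u + 2)*(u + 2)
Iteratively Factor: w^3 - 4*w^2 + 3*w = (w - 3)*(w^2 - w) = (w - 3)*(w - 1)*(w)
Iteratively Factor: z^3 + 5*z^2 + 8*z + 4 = (z + 2)*(z^2 + 3*z + 2) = (z + 2)^2*(z + 1)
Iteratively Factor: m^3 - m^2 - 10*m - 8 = (m - 4)*(m^2 + 3*m + 2) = (m - 4)*(m + 2)*(m + 1)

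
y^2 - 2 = (y - sqrt(2))*(y + sqrt(2))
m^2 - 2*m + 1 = (m - 1)^2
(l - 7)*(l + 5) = l^2 - 2*l - 35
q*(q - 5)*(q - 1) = q^3 - 6*q^2 + 5*q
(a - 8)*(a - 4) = a^2 - 12*a + 32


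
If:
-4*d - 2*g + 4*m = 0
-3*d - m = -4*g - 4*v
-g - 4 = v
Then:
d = v/8 - 7/2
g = -v - 4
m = -3*v/8 - 11/2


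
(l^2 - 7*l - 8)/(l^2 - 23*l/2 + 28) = 2*(l + 1)/(2*l - 7)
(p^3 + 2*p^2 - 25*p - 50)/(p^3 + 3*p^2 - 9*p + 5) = (p^2 - 3*p - 10)/(p^2 - 2*p + 1)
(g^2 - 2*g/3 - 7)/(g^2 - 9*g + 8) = (g^2 - 2*g/3 - 7)/(g^2 - 9*g + 8)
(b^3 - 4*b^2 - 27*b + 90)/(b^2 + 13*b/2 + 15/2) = 2*(b^2 - 9*b + 18)/(2*b + 3)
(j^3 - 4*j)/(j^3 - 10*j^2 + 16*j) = (j + 2)/(j - 8)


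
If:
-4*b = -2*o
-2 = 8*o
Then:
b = -1/8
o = -1/4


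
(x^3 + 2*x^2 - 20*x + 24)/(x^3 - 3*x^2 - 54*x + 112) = (x^2 + 4*x - 12)/(x^2 - x - 56)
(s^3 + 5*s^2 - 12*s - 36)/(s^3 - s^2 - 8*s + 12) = (s^3 + 5*s^2 - 12*s - 36)/(s^3 - s^2 - 8*s + 12)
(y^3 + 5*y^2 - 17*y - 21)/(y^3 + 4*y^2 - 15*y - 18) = (y + 7)/(y + 6)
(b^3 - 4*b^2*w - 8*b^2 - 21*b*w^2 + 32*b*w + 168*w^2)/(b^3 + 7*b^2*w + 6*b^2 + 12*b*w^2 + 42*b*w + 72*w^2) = (b^2 - 7*b*w - 8*b + 56*w)/(b^2 + 4*b*w + 6*b + 24*w)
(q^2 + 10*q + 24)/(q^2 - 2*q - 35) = (q^2 + 10*q + 24)/(q^2 - 2*q - 35)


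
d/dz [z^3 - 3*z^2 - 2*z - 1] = 3*z^2 - 6*z - 2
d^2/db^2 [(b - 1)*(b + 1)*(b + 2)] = 6*b + 4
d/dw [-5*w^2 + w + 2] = 1 - 10*w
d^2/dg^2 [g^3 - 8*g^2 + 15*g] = 6*g - 16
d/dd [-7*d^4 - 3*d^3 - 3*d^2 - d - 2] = -28*d^3 - 9*d^2 - 6*d - 1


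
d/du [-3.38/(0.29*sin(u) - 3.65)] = 0.9802*cos(u)/(0.29*sin(u) - 3.65)^2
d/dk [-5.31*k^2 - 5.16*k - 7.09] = -10.62*k - 5.16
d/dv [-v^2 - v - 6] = -2*v - 1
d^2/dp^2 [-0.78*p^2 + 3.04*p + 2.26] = -1.56000000000000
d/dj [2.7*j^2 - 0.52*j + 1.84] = 5.4*j - 0.52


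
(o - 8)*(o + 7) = o^2 - o - 56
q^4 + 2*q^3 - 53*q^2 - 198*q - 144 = (q - 8)*(q + 1)*(q + 3)*(q + 6)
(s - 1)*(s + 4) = s^2 + 3*s - 4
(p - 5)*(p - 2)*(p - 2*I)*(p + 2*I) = p^4 - 7*p^3 + 14*p^2 - 28*p + 40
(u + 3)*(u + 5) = u^2 + 8*u + 15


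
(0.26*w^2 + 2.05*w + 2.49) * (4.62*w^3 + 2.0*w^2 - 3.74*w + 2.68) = 1.2012*w^5 + 9.991*w^4 + 14.6314*w^3 - 1.9902*w^2 - 3.8186*w + 6.6732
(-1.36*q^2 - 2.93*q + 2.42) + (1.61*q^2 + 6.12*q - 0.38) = 0.25*q^2 + 3.19*q + 2.04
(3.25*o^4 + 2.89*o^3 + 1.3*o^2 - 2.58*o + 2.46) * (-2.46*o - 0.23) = -7.995*o^5 - 7.8569*o^4 - 3.8627*o^3 + 6.0478*o^2 - 5.4582*o - 0.5658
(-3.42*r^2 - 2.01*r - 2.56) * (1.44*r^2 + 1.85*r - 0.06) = -4.9248*r^4 - 9.2214*r^3 - 7.1997*r^2 - 4.6154*r + 0.1536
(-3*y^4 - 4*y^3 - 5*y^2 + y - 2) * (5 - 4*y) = 12*y^5 + y^4 - 29*y^2 + 13*y - 10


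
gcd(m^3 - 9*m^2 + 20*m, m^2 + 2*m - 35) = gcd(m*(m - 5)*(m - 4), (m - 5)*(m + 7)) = m - 5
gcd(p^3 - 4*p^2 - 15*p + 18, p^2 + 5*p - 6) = p - 1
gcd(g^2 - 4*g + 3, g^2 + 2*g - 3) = g - 1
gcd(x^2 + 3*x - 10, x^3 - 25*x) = x + 5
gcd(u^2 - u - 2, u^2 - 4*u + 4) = u - 2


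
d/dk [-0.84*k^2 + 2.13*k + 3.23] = 2.13 - 1.68*k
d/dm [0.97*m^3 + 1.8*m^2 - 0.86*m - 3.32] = 2.91*m^2 + 3.6*m - 0.86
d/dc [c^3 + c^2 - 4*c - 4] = 3*c^2 + 2*c - 4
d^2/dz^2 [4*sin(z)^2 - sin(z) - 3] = sin(z) + 8*cos(2*z)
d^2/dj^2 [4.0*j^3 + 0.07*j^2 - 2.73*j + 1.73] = 24.0*j + 0.14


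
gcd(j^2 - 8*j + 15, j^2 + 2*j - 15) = j - 3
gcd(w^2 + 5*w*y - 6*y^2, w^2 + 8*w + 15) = 1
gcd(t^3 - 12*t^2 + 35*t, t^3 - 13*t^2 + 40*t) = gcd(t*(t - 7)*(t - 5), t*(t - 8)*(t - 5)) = t^2 - 5*t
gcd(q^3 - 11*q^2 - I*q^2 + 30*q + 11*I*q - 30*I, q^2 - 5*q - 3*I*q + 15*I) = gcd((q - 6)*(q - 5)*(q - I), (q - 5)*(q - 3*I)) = q - 5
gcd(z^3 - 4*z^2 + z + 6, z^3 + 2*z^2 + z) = z + 1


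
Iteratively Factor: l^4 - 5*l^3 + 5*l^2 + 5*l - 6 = (l - 1)*(l^3 - 4*l^2 + l + 6) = (l - 1)*(l + 1)*(l^2 - 5*l + 6) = (l - 2)*(l - 1)*(l + 1)*(l - 3)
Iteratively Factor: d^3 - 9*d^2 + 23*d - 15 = (d - 1)*(d^2 - 8*d + 15) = (d - 3)*(d - 1)*(d - 5)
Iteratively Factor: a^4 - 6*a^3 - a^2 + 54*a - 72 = (a - 4)*(a^3 - 2*a^2 - 9*a + 18) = (a - 4)*(a - 3)*(a^2 + a - 6) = (a - 4)*(a - 3)*(a + 3)*(a - 2)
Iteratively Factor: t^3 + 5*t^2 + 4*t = (t + 1)*(t^2 + 4*t) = (t + 1)*(t + 4)*(t)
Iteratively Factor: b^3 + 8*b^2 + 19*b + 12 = (b + 4)*(b^2 + 4*b + 3) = (b + 3)*(b + 4)*(b + 1)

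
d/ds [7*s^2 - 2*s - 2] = 14*s - 2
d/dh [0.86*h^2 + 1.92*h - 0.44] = 1.72*h + 1.92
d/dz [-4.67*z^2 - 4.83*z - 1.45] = -9.34*z - 4.83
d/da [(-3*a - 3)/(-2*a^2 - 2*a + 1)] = 3*(-2*a^2 - 4*a - 3)/(4*a^4 + 8*a^3 - 4*a + 1)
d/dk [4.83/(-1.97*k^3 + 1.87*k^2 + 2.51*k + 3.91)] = (28.5453*k^2 - 18.0642*k - 12.1233)/(-1.97*k^3 + 1.87*k^2 + 2.51*k + 3.91)^2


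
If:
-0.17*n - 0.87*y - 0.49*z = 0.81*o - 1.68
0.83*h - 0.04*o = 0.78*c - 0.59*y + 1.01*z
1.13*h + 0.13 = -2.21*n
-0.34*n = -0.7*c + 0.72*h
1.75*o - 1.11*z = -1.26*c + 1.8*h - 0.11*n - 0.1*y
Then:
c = 35.7841550069004 - 51.4802133591872*z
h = 45.9008183891258 - 65.9816819110709*z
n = 33.7372400721765*z - 23.528472751001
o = 23.820868320715 - 33.6698749788945*z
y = 24.1922619777408*z - 15.6494976690908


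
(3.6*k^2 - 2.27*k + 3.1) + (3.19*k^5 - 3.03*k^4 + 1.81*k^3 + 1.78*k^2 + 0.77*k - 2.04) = 3.19*k^5 - 3.03*k^4 + 1.81*k^3 + 5.38*k^2 - 1.5*k + 1.06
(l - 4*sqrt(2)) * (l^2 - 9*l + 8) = l^3 - 9*l^2 - 4*sqrt(2)*l^2 + 8*l + 36*sqrt(2)*l - 32*sqrt(2)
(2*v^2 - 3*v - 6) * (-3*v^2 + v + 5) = -6*v^4 + 11*v^3 + 25*v^2 - 21*v - 30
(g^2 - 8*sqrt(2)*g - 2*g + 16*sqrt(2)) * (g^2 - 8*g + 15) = g^4 - 8*sqrt(2)*g^3 - 10*g^3 + 31*g^2 + 80*sqrt(2)*g^2 - 248*sqrt(2)*g - 30*g + 240*sqrt(2)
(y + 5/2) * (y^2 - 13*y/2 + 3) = y^3 - 4*y^2 - 53*y/4 + 15/2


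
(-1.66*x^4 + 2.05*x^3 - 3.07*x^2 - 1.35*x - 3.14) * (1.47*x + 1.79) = -2.4402*x^5 + 0.0420999999999996*x^4 - 0.843399999999999*x^3 - 7.4798*x^2 - 7.0323*x - 5.6206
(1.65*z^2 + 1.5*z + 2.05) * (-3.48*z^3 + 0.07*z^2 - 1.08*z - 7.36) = -5.742*z^5 - 5.1045*z^4 - 8.811*z^3 - 13.6205*z^2 - 13.254*z - 15.088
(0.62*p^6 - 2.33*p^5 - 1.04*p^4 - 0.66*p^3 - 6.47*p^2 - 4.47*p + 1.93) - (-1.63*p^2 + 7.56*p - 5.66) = 0.62*p^6 - 2.33*p^5 - 1.04*p^4 - 0.66*p^3 - 4.84*p^2 - 12.03*p + 7.59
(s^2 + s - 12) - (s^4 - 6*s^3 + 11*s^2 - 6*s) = -s^4 + 6*s^3 - 10*s^2 + 7*s - 12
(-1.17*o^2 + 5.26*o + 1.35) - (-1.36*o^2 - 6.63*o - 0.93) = 0.19*o^2 + 11.89*o + 2.28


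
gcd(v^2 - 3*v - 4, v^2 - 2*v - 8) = v - 4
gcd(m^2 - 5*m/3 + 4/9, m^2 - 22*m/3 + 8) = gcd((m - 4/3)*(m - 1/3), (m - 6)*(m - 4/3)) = m - 4/3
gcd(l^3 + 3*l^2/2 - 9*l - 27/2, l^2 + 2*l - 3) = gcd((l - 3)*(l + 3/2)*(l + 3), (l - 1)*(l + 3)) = l + 3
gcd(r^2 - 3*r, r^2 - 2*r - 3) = r - 3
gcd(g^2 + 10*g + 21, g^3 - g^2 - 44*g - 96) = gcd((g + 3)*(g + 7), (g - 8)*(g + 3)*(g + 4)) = g + 3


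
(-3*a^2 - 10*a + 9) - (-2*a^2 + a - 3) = -a^2 - 11*a + 12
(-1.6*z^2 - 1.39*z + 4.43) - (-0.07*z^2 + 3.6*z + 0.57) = -1.53*z^2 - 4.99*z + 3.86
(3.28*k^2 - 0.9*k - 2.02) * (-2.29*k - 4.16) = -7.5112*k^3 - 11.5838*k^2 + 8.3698*k + 8.4032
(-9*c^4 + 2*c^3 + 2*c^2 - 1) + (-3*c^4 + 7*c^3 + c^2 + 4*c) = -12*c^4 + 9*c^3 + 3*c^2 + 4*c - 1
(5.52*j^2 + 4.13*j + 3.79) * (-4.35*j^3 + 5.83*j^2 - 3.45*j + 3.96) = -24.012*j^5 + 14.2161*j^4 - 11.4526*j^3 + 29.7064*j^2 + 3.2793*j + 15.0084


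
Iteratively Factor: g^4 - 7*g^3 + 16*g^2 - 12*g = (g - 2)*(g^3 - 5*g^2 + 6*g) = (g - 2)^2*(g^2 - 3*g) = (g - 3)*(g - 2)^2*(g)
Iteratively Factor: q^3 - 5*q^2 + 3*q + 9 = (q + 1)*(q^2 - 6*q + 9) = (q - 3)*(q + 1)*(q - 3)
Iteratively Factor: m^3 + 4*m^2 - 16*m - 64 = (m - 4)*(m^2 + 8*m + 16) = (m - 4)*(m + 4)*(m + 4)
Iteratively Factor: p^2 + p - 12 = (p + 4)*(p - 3)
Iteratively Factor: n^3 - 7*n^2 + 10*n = (n)*(n^2 - 7*n + 10) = n*(n - 2)*(n - 5)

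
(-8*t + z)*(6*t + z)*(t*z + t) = -48*t^3*z - 48*t^3 - 2*t^2*z^2 - 2*t^2*z + t*z^3 + t*z^2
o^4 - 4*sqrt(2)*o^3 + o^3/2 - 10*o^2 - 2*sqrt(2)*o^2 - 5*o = o*(o + 1/2)*(o - 5*sqrt(2))*(o + sqrt(2))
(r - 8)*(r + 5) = r^2 - 3*r - 40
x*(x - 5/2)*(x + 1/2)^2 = x^4 - 3*x^3/2 - 9*x^2/4 - 5*x/8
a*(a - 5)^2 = a^3 - 10*a^2 + 25*a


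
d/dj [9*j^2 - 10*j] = 18*j - 10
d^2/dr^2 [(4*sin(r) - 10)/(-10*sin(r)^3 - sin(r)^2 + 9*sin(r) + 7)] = 2*(800*sin(r)^7 - 4440*sin(r)^6 - 1028*sin(r)^5 + 8598*sin(r)^4 - 2495*sin(r)^3 - 5021*sin(r)^2 + 2159*sin(r) + 1132)/(10*sin(r)^3 + sin(r)^2 - 9*sin(r) - 7)^3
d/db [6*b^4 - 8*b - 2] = 24*b^3 - 8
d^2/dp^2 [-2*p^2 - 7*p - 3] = -4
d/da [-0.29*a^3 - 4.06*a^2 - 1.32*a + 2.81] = -0.87*a^2 - 8.12*a - 1.32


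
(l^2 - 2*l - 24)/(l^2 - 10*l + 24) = (l + 4)/(l - 4)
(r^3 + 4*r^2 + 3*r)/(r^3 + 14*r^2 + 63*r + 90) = r*(r + 1)/(r^2 + 11*r + 30)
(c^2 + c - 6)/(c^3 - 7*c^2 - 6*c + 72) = (c - 2)/(c^2 - 10*c + 24)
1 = 1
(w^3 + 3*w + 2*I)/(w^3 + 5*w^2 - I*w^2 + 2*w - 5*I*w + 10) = (w + I)/(w + 5)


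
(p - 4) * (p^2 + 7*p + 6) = p^3 + 3*p^2 - 22*p - 24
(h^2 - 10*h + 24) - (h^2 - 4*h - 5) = 29 - 6*h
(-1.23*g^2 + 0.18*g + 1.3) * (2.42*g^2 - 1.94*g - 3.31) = -2.9766*g^4 + 2.8218*g^3 + 6.8681*g^2 - 3.1178*g - 4.303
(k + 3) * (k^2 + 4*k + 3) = k^3 + 7*k^2 + 15*k + 9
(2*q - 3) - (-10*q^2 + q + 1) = 10*q^2 + q - 4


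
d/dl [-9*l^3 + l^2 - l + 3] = -27*l^2 + 2*l - 1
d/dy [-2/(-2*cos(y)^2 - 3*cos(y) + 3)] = 2*(4*cos(y) + 3)*sin(y)/(3*cos(y) + cos(2*y) - 2)^2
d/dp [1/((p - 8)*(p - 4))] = 2*(6 - p)/(p^4 - 24*p^3 + 208*p^2 - 768*p + 1024)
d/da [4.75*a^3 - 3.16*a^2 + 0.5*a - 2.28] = 14.25*a^2 - 6.32*a + 0.5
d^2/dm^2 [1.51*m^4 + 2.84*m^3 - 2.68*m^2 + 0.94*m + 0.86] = 18.12*m^2 + 17.04*m - 5.36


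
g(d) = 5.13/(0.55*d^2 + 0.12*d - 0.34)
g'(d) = 5.13*(-1.1*d - 0.12)/(0.55*d^2 + 0.12*d - 0.34)^2 = (-5.643*d - 0.6156)/(0.55*d^2 + 0.12*d - 0.34)^2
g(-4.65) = 0.47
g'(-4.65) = 0.21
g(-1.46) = 7.81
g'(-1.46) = 17.65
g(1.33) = 6.47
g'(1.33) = -12.93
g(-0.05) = -14.89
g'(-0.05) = -2.81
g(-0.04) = -14.92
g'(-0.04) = -3.30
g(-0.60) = -23.97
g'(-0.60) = 60.49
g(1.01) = 14.99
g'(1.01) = -53.91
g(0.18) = -17.07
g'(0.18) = -18.06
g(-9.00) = 0.12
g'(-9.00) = 0.03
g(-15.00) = 0.04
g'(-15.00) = 0.01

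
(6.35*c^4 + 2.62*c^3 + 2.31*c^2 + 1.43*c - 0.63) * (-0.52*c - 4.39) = -3.302*c^5 - 29.2389*c^4 - 12.703*c^3 - 10.8845*c^2 - 5.9501*c + 2.7657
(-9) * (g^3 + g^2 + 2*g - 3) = -9*g^3 - 9*g^2 - 18*g + 27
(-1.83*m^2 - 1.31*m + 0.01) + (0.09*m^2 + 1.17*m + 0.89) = -1.74*m^2 - 0.14*m + 0.9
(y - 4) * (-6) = 24 - 6*y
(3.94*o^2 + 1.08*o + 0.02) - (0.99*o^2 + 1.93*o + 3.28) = 2.95*o^2 - 0.85*o - 3.26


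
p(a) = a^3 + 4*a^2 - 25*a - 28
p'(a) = 3*a^2 + 8*a - 25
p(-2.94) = 54.66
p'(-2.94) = -22.59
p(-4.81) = 73.51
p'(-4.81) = 5.93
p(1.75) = -54.14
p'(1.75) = -1.81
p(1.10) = -49.33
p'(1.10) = -12.57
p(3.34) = -29.62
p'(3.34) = 35.19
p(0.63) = -41.91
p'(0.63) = -18.77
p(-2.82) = 51.88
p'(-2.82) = -23.70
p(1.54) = -53.36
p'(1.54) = -5.57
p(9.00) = 800.00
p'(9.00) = 290.00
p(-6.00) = 50.00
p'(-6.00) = 35.00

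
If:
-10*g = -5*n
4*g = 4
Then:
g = 1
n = 2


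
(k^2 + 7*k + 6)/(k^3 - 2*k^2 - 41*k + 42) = (k + 1)/(k^2 - 8*k + 7)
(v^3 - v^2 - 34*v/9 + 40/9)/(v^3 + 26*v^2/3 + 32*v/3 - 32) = (3*v^2 + v - 10)/(3*(v^2 + 10*v + 24))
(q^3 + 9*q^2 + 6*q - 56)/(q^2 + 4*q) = q + 5 - 14/q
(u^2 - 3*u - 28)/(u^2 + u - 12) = (u - 7)/(u - 3)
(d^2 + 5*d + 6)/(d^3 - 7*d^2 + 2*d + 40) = (d + 3)/(d^2 - 9*d + 20)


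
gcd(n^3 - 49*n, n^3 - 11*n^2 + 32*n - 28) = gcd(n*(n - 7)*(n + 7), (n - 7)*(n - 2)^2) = n - 7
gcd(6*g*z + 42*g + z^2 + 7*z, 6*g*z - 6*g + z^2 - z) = 6*g + z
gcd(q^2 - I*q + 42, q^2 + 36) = q + 6*I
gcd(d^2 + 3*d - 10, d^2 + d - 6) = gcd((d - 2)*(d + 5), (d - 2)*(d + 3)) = d - 2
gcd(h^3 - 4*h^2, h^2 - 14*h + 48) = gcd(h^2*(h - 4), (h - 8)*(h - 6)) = 1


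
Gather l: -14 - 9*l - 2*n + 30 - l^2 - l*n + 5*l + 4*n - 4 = -l^2 + l*(-n - 4) + 2*n + 12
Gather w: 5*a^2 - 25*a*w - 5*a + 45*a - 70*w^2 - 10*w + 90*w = 5*a^2 + 40*a - 70*w^2 + w*(80 - 25*a)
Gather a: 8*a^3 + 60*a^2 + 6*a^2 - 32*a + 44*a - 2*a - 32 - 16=8*a^3 + 66*a^2 + 10*a - 48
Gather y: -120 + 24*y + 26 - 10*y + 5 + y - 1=15*y - 90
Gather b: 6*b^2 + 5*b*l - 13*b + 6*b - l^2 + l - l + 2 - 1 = 6*b^2 + b*(5*l - 7) - l^2 + 1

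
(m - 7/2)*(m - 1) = m^2 - 9*m/2 + 7/2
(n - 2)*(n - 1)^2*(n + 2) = n^4 - 2*n^3 - 3*n^2 + 8*n - 4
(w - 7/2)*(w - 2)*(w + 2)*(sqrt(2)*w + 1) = sqrt(2)*w^4 - 7*sqrt(2)*w^3/2 + w^3 - 4*sqrt(2)*w^2 - 7*w^2/2 - 4*w + 14*sqrt(2)*w + 14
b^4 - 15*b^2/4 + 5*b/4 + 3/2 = (b - 3/2)*(b - 1)*(b + 1/2)*(b + 2)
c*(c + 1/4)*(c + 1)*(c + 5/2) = c^4 + 15*c^3/4 + 27*c^2/8 + 5*c/8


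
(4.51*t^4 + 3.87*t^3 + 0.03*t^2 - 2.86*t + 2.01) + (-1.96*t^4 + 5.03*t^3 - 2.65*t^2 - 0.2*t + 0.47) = 2.55*t^4 + 8.9*t^3 - 2.62*t^2 - 3.06*t + 2.48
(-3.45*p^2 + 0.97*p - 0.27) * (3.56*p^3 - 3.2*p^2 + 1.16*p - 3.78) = -12.282*p^5 + 14.4932*p^4 - 8.0672*p^3 + 15.0302*p^2 - 3.9798*p + 1.0206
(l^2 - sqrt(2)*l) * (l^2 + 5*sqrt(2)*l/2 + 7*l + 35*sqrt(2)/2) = l^4 + 3*sqrt(2)*l^3/2 + 7*l^3 - 5*l^2 + 21*sqrt(2)*l^2/2 - 35*l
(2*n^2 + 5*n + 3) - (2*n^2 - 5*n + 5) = 10*n - 2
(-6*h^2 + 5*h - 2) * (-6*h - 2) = 36*h^3 - 18*h^2 + 2*h + 4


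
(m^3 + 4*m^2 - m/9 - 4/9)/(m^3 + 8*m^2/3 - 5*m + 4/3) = (m + 1/3)/(m - 1)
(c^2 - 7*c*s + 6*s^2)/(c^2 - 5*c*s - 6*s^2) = (c - s)/(c + s)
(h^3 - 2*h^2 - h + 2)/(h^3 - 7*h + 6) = (h + 1)/(h + 3)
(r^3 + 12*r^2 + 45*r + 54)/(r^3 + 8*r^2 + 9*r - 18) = (r + 3)/(r - 1)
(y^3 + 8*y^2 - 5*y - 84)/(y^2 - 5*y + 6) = (y^2 + 11*y + 28)/(y - 2)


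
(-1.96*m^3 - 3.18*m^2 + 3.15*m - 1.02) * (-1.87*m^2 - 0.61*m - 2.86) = 3.6652*m^5 + 7.1422*m^4 + 1.6549*m^3 + 9.0807*m^2 - 8.3868*m + 2.9172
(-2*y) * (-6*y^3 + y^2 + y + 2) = 12*y^4 - 2*y^3 - 2*y^2 - 4*y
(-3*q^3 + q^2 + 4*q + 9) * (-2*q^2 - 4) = 6*q^5 - 2*q^4 + 4*q^3 - 22*q^2 - 16*q - 36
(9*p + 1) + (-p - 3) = 8*p - 2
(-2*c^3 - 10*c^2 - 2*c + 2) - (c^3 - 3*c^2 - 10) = -3*c^3 - 7*c^2 - 2*c + 12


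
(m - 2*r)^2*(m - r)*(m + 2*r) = m^4 - 3*m^3*r - 2*m^2*r^2 + 12*m*r^3 - 8*r^4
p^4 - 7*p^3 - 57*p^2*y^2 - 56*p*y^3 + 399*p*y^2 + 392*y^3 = (p - 7)*(p - 8*y)*(p + y)*(p + 7*y)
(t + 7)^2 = t^2 + 14*t + 49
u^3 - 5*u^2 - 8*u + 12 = (u - 6)*(u - 1)*(u + 2)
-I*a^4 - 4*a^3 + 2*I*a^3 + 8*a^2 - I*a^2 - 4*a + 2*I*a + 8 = (a - 2)*(a - 4*I)*(a - I)*(-I*a + 1)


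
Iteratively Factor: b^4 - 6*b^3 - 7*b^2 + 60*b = (b)*(b^3 - 6*b^2 - 7*b + 60) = b*(b - 5)*(b^2 - b - 12) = b*(b - 5)*(b - 4)*(b + 3)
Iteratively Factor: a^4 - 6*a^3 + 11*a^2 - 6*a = (a)*(a^3 - 6*a^2 + 11*a - 6) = a*(a - 3)*(a^2 - 3*a + 2) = a*(a - 3)*(a - 2)*(a - 1)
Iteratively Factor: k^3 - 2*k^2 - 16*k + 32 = (k - 4)*(k^2 + 2*k - 8) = (k - 4)*(k + 4)*(k - 2)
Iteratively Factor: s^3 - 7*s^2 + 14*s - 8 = (s - 4)*(s^2 - 3*s + 2) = (s - 4)*(s - 1)*(s - 2)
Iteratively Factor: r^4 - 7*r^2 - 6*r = (r)*(r^3 - 7*r - 6) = r*(r + 1)*(r^2 - r - 6) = r*(r + 1)*(r + 2)*(r - 3)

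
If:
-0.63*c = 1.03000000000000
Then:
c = -1.63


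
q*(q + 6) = q^2 + 6*q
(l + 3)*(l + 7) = l^2 + 10*l + 21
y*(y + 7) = y^2 + 7*y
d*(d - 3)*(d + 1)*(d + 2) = d^4 - 7*d^2 - 6*d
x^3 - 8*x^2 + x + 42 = (x - 7)*(x - 3)*(x + 2)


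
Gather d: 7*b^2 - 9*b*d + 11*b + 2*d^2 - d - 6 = 7*b^2 + 11*b + 2*d^2 + d*(-9*b - 1) - 6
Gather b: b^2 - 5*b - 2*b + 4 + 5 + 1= b^2 - 7*b + 10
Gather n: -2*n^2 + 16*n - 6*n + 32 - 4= -2*n^2 + 10*n + 28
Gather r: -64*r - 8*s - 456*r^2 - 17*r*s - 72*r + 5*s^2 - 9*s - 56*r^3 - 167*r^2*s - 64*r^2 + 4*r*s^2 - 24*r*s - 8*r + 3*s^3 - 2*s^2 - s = -56*r^3 + r^2*(-167*s - 520) + r*(4*s^2 - 41*s - 144) + 3*s^3 + 3*s^2 - 18*s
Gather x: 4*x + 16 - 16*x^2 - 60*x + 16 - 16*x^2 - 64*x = -32*x^2 - 120*x + 32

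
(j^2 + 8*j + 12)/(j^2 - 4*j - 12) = (j + 6)/(j - 6)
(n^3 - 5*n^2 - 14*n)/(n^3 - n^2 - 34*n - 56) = n/(n + 4)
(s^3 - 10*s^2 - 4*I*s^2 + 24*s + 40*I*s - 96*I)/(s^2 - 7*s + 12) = (s^2 + s*(-6 - 4*I) + 24*I)/(s - 3)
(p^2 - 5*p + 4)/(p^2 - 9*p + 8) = (p - 4)/(p - 8)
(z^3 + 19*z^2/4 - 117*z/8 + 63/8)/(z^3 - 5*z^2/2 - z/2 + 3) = (z^2 + 25*z/4 - 21/4)/(z^2 - z - 2)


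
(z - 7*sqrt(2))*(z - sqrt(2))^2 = z^3 - 9*sqrt(2)*z^2 + 30*z - 14*sqrt(2)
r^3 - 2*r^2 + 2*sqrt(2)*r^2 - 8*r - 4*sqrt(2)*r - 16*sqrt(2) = (r - 4)*(r + 2)*(r + 2*sqrt(2))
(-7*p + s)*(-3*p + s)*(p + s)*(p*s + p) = 21*p^4*s + 21*p^4 + 11*p^3*s^2 + 11*p^3*s - 9*p^2*s^3 - 9*p^2*s^2 + p*s^4 + p*s^3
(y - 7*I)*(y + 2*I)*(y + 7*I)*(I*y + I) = I*y^4 - 2*y^3 + I*y^3 - 2*y^2 + 49*I*y^2 - 98*y + 49*I*y - 98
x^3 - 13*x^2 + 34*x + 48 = (x - 8)*(x - 6)*(x + 1)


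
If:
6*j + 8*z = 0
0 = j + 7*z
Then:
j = 0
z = 0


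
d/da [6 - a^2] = -2*a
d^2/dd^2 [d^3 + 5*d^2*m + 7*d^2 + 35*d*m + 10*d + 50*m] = 6*d + 10*m + 14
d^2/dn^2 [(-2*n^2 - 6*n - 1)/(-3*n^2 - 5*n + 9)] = 2*(24*n^3 + 189*n^2 + 531*n + 484)/(27*n^6 + 135*n^5 - 18*n^4 - 685*n^3 + 54*n^2 + 1215*n - 729)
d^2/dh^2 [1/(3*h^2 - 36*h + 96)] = 2*(-h^2 + 12*h + 4*(h - 6)^2 - 32)/(3*(h^2 - 12*h + 32)^3)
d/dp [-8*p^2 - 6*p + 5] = -16*p - 6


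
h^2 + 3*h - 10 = (h - 2)*(h + 5)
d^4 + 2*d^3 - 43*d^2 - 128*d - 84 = (d - 7)*(d + 1)*(d + 2)*(d + 6)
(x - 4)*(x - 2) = x^2 - 6*x + 8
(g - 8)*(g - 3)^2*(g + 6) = g^4 - 8*g^3 - 27*g^2 + 270*g - 432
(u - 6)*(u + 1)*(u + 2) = u^3 - 3*u^2 - 16*u - 12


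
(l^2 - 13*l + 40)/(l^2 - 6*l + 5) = (l - 8)/(l - 1)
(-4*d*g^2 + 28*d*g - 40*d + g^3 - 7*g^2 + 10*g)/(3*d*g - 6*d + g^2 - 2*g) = (-4*d*g + 20*d + g^2 - 5*g)/(3*d + g)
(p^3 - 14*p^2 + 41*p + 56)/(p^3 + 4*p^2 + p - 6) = (p^3 - 14*p^2 + 41*p + 56)/(p^3 + 4*p^2 + p - 6)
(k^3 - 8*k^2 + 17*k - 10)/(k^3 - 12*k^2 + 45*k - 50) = (k - 1)/(k - 5)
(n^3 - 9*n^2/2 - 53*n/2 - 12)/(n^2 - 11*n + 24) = (2*n^2 + 7*n + 3)/(2*(n - 3))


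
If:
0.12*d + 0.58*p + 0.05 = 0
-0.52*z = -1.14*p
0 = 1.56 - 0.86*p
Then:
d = -9.18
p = 1.81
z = 3.98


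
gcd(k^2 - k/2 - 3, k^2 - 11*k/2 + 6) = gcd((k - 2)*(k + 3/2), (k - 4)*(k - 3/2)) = 1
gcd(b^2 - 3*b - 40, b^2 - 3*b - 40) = b^2 - 3*b - 40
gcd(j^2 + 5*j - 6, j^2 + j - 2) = j - 1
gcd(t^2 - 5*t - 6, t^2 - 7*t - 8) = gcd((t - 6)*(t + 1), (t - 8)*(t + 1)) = t + 1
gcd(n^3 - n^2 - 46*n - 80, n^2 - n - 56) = n - 8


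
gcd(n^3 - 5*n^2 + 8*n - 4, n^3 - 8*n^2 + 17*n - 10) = n^2 - 3*n + 2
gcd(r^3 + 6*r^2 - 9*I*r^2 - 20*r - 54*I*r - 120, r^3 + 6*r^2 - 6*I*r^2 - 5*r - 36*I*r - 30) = r^2 + r*(6 - 5*I) - 30*I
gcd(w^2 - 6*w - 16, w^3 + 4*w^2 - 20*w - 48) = w + 2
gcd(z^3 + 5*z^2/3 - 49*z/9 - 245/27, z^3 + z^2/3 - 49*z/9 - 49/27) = z^2 - 49/9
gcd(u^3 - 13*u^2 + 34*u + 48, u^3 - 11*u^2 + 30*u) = u - 6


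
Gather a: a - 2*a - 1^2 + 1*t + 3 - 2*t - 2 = -a - t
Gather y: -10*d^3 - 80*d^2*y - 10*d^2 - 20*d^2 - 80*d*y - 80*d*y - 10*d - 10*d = -10*d^3 - 30*d^2 - 20*d + y*(-80*d^2 - 160*d)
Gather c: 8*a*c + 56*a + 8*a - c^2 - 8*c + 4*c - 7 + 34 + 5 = 64*a - c^2 + c*(8*a - 4) + 32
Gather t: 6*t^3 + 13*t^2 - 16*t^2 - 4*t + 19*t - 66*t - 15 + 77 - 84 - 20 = 6*t^3 - 3*t^2 - 51*t - 42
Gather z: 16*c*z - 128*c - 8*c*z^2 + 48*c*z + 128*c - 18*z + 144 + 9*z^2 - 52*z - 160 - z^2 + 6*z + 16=z^2*(8 - 8*c) + z*(64*c - 64)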